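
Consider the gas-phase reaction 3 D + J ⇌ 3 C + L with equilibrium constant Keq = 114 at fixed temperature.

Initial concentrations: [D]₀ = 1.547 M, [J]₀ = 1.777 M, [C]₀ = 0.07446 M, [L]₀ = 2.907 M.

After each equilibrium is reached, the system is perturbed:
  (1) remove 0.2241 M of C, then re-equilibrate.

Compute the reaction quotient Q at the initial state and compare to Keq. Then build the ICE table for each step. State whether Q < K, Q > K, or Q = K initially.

Q₀ = 1.8241e-04 vs Keq = 114 ⇒ Q<K, forward
Step 1:
                   D          J          C          L
  init         1.547      1.777    0.07446      2.907
  Δ           -1.196    -0.3987      1.196     0.3987
  eq          0.3508      1.378      1.271      3.306
  solve Keq expr → x = 0.3987; check Q = 114
Then remove 0.2241 M of C.
Step 2:
                   D          J          C          L
  init        0.3508      1.378      1.047      3.306
  Δ          -0.0472   -0.01573     0.0472    0.01573
  eq          0.3036      1.363      1.094      3.321
  solve Keq expr → x = 0.01573; check Q = 114

Q₀ = 1.8241e-04; Q < K (proceeds forward)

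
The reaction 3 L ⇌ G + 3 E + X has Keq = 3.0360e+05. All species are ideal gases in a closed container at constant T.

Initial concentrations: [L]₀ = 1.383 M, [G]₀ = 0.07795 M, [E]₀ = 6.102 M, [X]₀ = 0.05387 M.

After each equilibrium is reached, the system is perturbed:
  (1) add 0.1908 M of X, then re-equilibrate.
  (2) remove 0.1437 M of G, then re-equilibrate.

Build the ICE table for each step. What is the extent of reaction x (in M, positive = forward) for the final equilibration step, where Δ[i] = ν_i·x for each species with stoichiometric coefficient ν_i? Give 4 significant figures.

Q₀ = 0.3607 vs Keq = 3.0360e+05 ⇒ Q<K, forward
Step 1:
                  L         G         E         X
  I           1.383   0.07795     6.102   0.05387
  C          -1.313    0.4377     1.313    0.4377
  E         0.06983    0.5157     7.415    0.4916
  solve Keq expr → x = 0.4377; check Q = 3.0360e+05
Then add 0.1908 M of X.
Step 2:
                  L         G         E         X
  I         0.06983    0.5157     7.415    0.6824
  C        0.007756 -0.002585 -0.007756 -0.002585
  E         0.07758    0.5131     7.407    0.6798
  solve Keq expr → x = -0.002585; check Q = 3.0360e+05
Then remove 0.1437 M of G.
Step 3:
                  L         G         E         X
  I         0.07758    0.3694     7.407    0.6798
  C       -0.007727  0.002576  0.007727  0.002576
  E         0.06985     0.372     7.415    0.6824
  solve Keq expr → x = 0.002576; check Q = 3.0360e+05

x = 0.002576 M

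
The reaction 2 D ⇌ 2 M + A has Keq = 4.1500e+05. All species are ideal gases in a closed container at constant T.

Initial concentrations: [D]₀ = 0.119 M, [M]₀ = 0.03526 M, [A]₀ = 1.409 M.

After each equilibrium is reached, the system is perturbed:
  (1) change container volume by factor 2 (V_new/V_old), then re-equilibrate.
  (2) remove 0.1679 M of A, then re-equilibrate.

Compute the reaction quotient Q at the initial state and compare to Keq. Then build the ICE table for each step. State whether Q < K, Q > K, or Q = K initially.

Q₀ = 0.1237; Q < K (proceeds forward)

Q₀ = 0.1237 vs Keq = 4.1500e+05 ⇒ Q<K, forward
Step 1:
                  D         M         A
  Initial     0.119   0.03526     1.409
  Change    -0.1187    0.1187   0.05936
  Equil   2.8962e-04     0.154     1.468
  solve Keq expr → x = 0.05936; check Q = 4.1500e+05
Then change container volume by factor 2 (V_new/V_old).
Step 2:
                  D         M         A
  Initial 1.4481e-04   0.07699    0.7342
  Change  -4.2356e-05 4.2356e-05 2.1178e-05
  Equil   1.0245e-04   0.07703    0.7342
  solve Keq expr → x = 2.1178e-05; check Q = 4.1500e+05
Then remove 0.1679 M of A.
Step 3:
                  D         M         A
  Initial 1.0245e-04   0.07703    0.5663
  Change  -1.2459e-05 1.2459e-05 6.2296e-06
  Equil   8.9995e-05   0.07704    0.5663
  solve Keq expr → x = 6.2296e-06; check Q = 4.1500e+05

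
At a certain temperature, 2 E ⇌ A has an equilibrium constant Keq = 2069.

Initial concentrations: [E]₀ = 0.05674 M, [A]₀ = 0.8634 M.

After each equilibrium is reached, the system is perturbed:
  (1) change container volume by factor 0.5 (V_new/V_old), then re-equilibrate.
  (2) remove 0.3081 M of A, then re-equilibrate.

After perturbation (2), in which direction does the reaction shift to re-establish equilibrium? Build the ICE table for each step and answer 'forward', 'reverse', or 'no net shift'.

Direction: forward

Q₀ = 268.2 vs Keq = 2069 ⇒ Q<K, forward
Step 1:
                   E          A
  init       0.05674     0.8634
  Δ          -0.0361    0.01805
  eq         0.02064     0.8814
  solve Keq expr → x = 0.01805; check Q = 2069
Then change container volume by factor 0.5 (V_new/V_old).
Step 2:
                   E          A
  init       0.04128      1.763
  Δ         -0.01204   0.006021
  eq         0.02924      1.769
  solve Keq expr → x = 0.006021; check Q = 2069
Then remove 0.3081 M of A.
Step 3:
                   E          A
  init       0.02924      1.461
  Δ        -0.002656   0.001328
  eq         0.02658      1.462
  solve Keq expr → x = 0.001328; check Q = 2069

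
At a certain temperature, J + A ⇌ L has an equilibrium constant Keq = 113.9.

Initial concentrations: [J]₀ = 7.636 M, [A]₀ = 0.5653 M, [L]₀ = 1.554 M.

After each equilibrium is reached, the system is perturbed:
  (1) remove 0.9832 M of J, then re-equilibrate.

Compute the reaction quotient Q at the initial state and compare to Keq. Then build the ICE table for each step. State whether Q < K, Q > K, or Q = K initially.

Q₀ = 0.36 vs Keq = 113.9 ⇒ Q<K, forward
Step 1:
                   J          A          L
  Initial      7.636     0.5653      1.554
  Change     -0.5627    -0.5627     0.5627
  Equil        7.073   0.002627      2.117
  solve Keq expr → x = 0.5627; check Q = 113.9
Then remove 0.9832 M of J.
Step 2:
                   J          A          L
  Initial       6.09   0.002627      2.117
  Change  4.2333e-04 4.2333e-04 -4.2333e-04
  Equil        6.091   0.003051      2.116
  solve Keq expr → x = -4.2333e-04; check Q = 113.9

Q₀ = 0.36; Q < K (proceeds forward)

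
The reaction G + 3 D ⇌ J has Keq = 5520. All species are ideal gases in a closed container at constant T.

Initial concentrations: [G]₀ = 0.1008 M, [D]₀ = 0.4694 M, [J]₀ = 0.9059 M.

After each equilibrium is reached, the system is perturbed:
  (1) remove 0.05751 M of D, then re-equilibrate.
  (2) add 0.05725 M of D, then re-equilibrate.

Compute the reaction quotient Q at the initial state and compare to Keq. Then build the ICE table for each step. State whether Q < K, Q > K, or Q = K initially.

Q₀ = 86.89; Q < K (proceeds forward)

Q₀ = 86.89 vs Keq = 5520 ⇒ Q<K, forward
Step 1:
                    G           D           J
  Initial      0.1008      0.4694      0.9059
  Change     -0.08362     -0.2509     0.08362
  Equil       0.01718      0.2185      0.9895
  solve Keq expr → x = 0.08362; check Q = 5520
Then remove 0.05751 M of D.
Step 2:
                    G           D           J
  Initial     0.01718       0.161      0.9895
  Change     0.009238     0.02771   -0.009238
  Equil       0.02642      0.1887      0.9803
  solve Keq expr → x = -0.009238; check Q = 5520
Then add 0.05725 M of D.
Step 3:
                    G           D           J
  Initial     0.02642       0.246      0.9803
  Change    -0.009203    -0.02761    0.009203
  Equil       0.01721      0.2184      0.9895
  solve Keq expr → x = 0.009203; check Q = 5520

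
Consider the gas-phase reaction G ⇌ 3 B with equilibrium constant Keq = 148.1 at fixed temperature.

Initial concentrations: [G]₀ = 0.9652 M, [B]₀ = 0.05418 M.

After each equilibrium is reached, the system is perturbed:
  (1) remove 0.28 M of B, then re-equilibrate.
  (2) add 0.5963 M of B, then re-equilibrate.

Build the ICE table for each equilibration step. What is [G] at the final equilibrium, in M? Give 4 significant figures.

Q₀ = 1.6478e-04 vs Keq = 148.1 ⇒ Q<K, forward
Step 1:
                    G           B
  I            0.9652     0.05418
  C           -0.8471       2.541
  E            0.1181       2.596
  solve Keq expr → x = 0.8471; check Q = 148.1
Then remove 0.28 M of B.
Step 2:
                    G           B
  I            0.1181       2.316
  C          -0.02561     0.07684
  E           0.09246       2.392
  solve Keq expr → x = 0.02561; check Q = 148.1
Then add 0.5963 M of B.
Step 3:
                    G           B
  I           0.09246       2.989
  C           0.05808     -0.1742
  E            0.1505       2.814
  solve Keq expr → x = -0.05808; check Q = 148.1

[G]_eq = 0.1505 M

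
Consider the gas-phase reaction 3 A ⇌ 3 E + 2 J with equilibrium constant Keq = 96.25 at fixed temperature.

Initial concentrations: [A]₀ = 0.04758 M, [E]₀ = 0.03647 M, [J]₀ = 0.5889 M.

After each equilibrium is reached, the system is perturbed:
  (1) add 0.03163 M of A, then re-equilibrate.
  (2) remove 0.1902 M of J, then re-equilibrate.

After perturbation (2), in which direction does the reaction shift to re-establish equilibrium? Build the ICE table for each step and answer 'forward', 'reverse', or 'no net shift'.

Q₀ = 0.1562 vs Keq = 96.25 ⇒ Q<K, forward
Step 1:
                   A          E          J
  I          0.04758    0.03647     0.5889
  C         -0.03615    0.03615     0.0241
  E          0.01143    0.07262      0.613
  solve Keq expr → x = 0.01205; check Q = 96.25
Then add 0.03163 M of A.
Step 2:
                   A          E          J
  I          0.04306    0.07262      0.613
  C         -0.02706    0.02706    0.01804
  E            0.016    0.09968      0.631
  solve Keq expr → x = 0.009021; check Q = 96.25
Then remove 0.1902 M of J.
Step 3:
                   A          E          J
  I            0.016    0.09968     0.4408
  C        -0.002987   0.002987   0.001991
  E          0.01302     0.1027     0.4428
  solve Keq expr → x = 9.9560e-04; check Q = 96.25

Direction: forward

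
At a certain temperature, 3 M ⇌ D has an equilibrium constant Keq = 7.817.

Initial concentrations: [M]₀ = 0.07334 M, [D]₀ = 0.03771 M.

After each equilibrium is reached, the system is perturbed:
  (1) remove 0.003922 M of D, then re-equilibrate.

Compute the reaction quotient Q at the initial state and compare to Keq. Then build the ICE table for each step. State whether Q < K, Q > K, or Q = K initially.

Q₀ = 95.59 vs Keq = 7.817 ⇒ Q>K, reverse
Step 1:
                   M          D
  I          0.07334    0.03771
  C           0.0589   -0.01963
  E           0.1322    0.01808
  solve Keq expr → x = -0.01963; check Q = 7.817
Then remove 0.003922 M of D.
Step 2:
                   M          D
  I           0.1322    0.01415
  C        -0.005395   0.001798
  E           0.1268    0.01595
  solve Keq expr → x = 0.001798; check Q = 7.817

Q₀ = 95.59; Q > K (proceeds reverse)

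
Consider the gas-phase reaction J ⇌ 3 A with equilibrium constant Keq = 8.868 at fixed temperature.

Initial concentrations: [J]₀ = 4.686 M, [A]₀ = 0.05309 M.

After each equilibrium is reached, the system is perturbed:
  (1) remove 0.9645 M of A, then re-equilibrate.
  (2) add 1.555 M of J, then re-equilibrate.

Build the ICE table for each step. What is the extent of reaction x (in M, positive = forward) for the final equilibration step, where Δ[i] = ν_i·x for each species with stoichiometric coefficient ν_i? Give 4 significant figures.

Q₀ = 3.1933e-05 vs Keq = 8.868 ⇒ Q<K, forward
Step 1:
                    J           A
  init          4.686     0.05309
  Δ            -1.044       3.132
  eq            3.642       3.185
  solve Keq expr → x = 1.044; check Q = 8.868
Then remove 0.9645 M of A.
Step 2:
                    J           A
  init          3.642        2.22
  Δ           -0.2923      0.8769
  eq             3.35       3.097
  solve Keq expr → x = 0.2923; check Q = 8.868
Then add 1.555 M of J.
Step 3:
                    J           A
  init          4.905       3.097
  Δ           -0.1295      0.3885
  eq            4.775       3.486
  solve Keq expr → x = 0.1295; check Q = 8.868

x = 0.1295 M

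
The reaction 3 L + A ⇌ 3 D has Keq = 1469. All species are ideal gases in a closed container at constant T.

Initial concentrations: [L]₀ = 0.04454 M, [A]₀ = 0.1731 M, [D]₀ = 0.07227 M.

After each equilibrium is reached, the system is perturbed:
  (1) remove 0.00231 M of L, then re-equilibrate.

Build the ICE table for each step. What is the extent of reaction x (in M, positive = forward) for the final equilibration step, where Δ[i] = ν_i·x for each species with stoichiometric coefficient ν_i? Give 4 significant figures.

Q₀ = 24.68 vs Keq = 1469 ⇒ Q<K, forward
Step 1:
                    L           A           D
  init        0.04454      0.1731     0.07227
  Δ          -0.02836   -0.009452     0.02836
  eq          0.01618      0.1636      0.1006
  solve Keq expr → x = 0.009452; check Q = 1469
Then remove 0.00231 M of L.
Step 2:
                    L           A           D
  init        0.01387      0.1636      0.1006
  Δ          0.001972  6.5724e-04   -0.001972
  eq          0.01585      0.1643     0.09865
  solve Keq expr → x = -6.5724e-04; check Q = 1469

x = -6.5724e-04 M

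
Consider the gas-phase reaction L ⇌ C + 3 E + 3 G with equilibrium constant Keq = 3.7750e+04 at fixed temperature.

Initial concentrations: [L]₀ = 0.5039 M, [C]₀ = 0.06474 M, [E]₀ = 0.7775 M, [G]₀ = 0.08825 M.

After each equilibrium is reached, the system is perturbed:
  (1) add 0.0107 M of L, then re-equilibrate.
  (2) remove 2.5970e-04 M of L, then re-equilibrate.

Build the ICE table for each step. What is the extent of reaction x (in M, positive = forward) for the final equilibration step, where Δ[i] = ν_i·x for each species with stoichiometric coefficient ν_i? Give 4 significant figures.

x = -2.5733e-04 M

Q₀ = 4.1502e-05 vs Keq = 3.7750e+04 ⇒ Q<K, forward
Step 1:
                  L         C         E         G
  I          0.5039   0.06474    0.7775   0.08825
  C         -0.5032    0.5032     1.509     1.509
  E       7.3398e-04    0.5679     2.287     1.598
  solve Keq expr → x = 0.5032; check Q = 3.7750e+04
Then add 0.0107 M of L.
Step 2:
                  L         C         E         G
  I         0.01143    0.5679     2.287     1.598
  C        -0.01061   0.01061   0.03182   0.03182
  E       8.2683e-04    0.5785     2.319      1.63
  solve Keq expr → x = 0.01061; check Q = 3.7750e+04
Then remove 2.5970e-04 M of L.
Step 3:
                  L         C         E         G
  I       5.6713e-04    0.5785     2.319      1.63
  C       2.5733e-04 -2.5733e-04 -7.7200e-04 -7.7200e-04
  E       8.2446e-04    0.5783     2.318     1.629
  solve Keq expr → x = -2.5733e-04; check Q = 3.7750e+04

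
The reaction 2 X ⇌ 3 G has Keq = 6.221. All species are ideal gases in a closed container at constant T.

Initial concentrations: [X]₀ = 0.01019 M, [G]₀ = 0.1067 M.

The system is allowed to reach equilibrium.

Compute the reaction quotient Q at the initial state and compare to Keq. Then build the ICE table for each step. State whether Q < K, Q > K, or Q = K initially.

Q₀ = 11.7; Q > K (proceeds reverse)

Q₀ = 11.7 vs Keq = 6.221 ⇒ Q>K, reverse
Step 1:
                   X          G
  init       0.01019     0.1067
  Δ          0.00293  -0.004394
  eq         0.01312     0.1023
  solve Keq expr → x = -0.001465; check Q = 6.221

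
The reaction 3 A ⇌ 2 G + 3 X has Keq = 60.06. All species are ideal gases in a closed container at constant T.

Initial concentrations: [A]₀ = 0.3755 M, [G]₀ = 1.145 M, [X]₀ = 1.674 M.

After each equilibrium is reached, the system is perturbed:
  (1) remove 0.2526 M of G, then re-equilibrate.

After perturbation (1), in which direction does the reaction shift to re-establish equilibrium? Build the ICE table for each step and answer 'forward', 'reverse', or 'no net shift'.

Direction: forward

Q₀ = 116.2 vs Keq = 60.06 ⇒ Q>K, reverse
Step 1:
                   A          G          X
  init        0.3755      1.145      1.674
  Δ          0.06345    -0.0423   -0.06345
  eq           0.439      1.103      1.611
  solve Keq expr → x = -0.02115; check Q = 60.06
Then remove 0.2526 M of G.
Step 2:
                   A          G          X
  init         0.439     0.8501      1.611
  Δ         -0.04899    0.03266    0.04899
  eq            0.39     0.8828       1.66
  solve Keq expr → x = 0.01633; check Q = 60.06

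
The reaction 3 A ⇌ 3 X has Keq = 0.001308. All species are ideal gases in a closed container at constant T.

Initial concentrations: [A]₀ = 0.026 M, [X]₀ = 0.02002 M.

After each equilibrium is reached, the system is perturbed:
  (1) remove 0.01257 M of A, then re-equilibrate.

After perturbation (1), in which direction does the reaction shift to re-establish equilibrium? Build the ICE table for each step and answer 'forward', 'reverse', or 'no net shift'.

Direction: reverse

Q₀ = 0.4565 vs Keq = 0.001308 ⇒ Q>K, reverse
Step 1:
                   A          X
  Initial      0.026    0.02002
  Change     0.01548   -0.01548
  Equil      0.04148   0.004537
  solve Keq expr → x = -0.005161; check Q = 0.001308
Then remove 0.01257 M of A.
Step 2:
                   A          X
  Initial    0.02891   0.004537
  Change    0.001239  -0.001239
  Equil      0.03015   0.003298
  solve Keq expr → x = -4.1306e-04; check Q = 0.001308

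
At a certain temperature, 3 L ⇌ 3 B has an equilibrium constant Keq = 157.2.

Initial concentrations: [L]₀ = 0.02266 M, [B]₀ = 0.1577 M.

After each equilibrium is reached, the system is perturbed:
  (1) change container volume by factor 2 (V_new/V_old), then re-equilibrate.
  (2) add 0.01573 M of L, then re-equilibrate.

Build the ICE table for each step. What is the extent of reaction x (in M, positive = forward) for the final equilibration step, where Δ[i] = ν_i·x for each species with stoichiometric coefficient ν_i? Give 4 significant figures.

x = 0.004424 M

Q₀ = 337.1 vs Keq = 157.2 ⇒ Q>K, reverse
Step 1:
                   L          B
  I          0.02266     0.1577
  C         0.005535  -0.005535
  E          0.02819     0.1522
  solve Keq expr → x = -0.001845; check Q = 157.2
Then change container volume by factor 2 (V_new/V_old).
Step 2:
                   L          B
  I           0.0141    0.07608
  C                0          0
  E           0.0141    0.07608
  solve Keq expr → x = 0; check Q = 157.2
Then add 0.01573 M of L.
Step 3:
                   L          B
  I          0.02983    0.07608
  C         -0.01327    0.01327
  E          0.01656    0.08935
  solve Keq expr → x = 0.004424; check Q = 157.2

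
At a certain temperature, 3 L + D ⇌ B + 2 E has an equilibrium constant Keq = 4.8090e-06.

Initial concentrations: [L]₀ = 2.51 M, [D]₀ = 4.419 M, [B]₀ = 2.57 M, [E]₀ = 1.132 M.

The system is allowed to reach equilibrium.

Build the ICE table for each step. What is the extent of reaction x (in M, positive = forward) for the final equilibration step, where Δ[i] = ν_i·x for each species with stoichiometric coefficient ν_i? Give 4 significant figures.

Q₀ = 0.04713 vs Keq = 4.8090e-06 ⇒ Q>K, reverse
Step 1:
                   L          D          B          E
  I             2.51      4.419       2.57      1.132
  C            1.654     0.5514    -0.5514     -1.103
  E            4.164       4.97      2.019    0.02924
  solve Keq expr → x = -0.5514; check Q = 4.8090e-06

x = -0.5514 M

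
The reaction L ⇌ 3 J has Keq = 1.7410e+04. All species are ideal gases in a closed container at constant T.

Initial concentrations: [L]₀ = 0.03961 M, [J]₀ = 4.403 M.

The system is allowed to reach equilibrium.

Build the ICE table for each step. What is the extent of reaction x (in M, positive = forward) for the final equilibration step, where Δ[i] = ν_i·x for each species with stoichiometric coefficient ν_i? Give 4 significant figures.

x = 0.03435 M

Q₀ = 2155 vs Keq = 1.7410e+04 ⇒ Q<K, forward
Step 1:
                  L         J
  Initial   0.03961     4.403
  Change   -0.03435    0.1031
  Equil    0.005255     4.506
  solve Keq expr → x = 0.03435; check Q = 1.7410e+04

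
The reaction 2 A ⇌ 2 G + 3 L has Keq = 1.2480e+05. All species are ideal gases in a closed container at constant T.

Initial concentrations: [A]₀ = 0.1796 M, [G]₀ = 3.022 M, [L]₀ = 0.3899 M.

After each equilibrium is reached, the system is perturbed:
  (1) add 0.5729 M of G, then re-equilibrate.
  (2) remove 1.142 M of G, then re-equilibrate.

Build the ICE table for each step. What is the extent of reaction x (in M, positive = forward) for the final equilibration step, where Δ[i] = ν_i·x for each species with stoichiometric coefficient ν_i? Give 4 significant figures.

x = 8.3623e-04 M

Q₀ = 16.78 vs Keq = 1.2480e+05 ⇒ Q<K, forward
Step 1:
                  A         G         L
  I          0.1796     3.022    0.3899
  C         -0.1748    0.1748    0.2623
  E        0.004766     3.197    0.6522
  solve Keq expr → x = 0.08742; check Q = 1.2480e+05
Then add 0.5729 M of G.
Step 2:
                  A         G         L
  I        0.004766      3.77    0.6522
  C       8.3661e-04 -8.3661e-04 -0.001255
  E        0.005602     3.769    0.6509
  solve Keq expr → x = -4.1831e-04; check Q = 1.2480e+05
Then remove 1.142 M of G.
Step 3:
                  A         G         L
  I        0.005602     2.627    0.6509
  C       -0.001672  0.001672  0.002509
  E         0.00393     2.629    0.6534
  solve Keq expr → x = 8.3623e-04; check Q = 1.2480e+05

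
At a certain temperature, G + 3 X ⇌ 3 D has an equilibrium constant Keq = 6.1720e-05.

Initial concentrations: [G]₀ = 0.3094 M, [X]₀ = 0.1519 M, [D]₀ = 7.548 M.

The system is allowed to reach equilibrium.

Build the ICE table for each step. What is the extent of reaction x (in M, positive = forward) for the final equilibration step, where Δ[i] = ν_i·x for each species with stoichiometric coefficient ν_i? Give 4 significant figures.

x = -2.382 M

Q₀ = 3.9655e+05 vs Keq = 6.1720e-05 ⇒ Q>K, reverse
Step 1:
                    G           X           D
  I            0.3094      0.1519       7.548
  C             2.382       7.147      -7.147
  E             2.692       7.299      0.4012
  solve Keq expr → x = -2.382; check Q = 6.1720e-05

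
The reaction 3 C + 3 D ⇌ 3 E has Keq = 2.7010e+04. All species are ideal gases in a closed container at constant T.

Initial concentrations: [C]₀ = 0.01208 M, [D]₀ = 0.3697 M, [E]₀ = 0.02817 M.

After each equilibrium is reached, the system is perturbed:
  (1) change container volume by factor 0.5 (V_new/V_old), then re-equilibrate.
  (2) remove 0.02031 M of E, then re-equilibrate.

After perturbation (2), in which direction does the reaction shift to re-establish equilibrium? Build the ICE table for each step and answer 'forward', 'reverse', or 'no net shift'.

Q₀ = 251 vs Keq = 2.7010e+04 ⇒ Q<K, forward
Step 1:
                    C           D           E
  init        0.01208      0.3697     0.02817
  Δ         -0.008678   -0.008678    0.008678
  eq         0.003402       0.361     0.03685
  solve Keq expr → x = 0.002893; check Q = 2.7010e+04
Then change container volume by factor 0.5 (V_new/V_old).
Step 2:
                    C           D           E
  init       0.006804       0.722      0.0737
  Δ         -0.003236   -0.003236    0.003236
  eq         0.003567      0.7188     0.07693
  solve Keq expr → x = 0.001079; check Q = 2.7010e+04
Then remove 0.02031 M of E.
Step 3:
                    C           D           E
  init       0.003567      0.7188     0.05662
  Δ       -8.9681e-04 -8.9681e-04  8.9681e-04
  eq          0.00267      0.7179     0.05752
  solve Keq expr → x = 2.9894e-04; check Q = 2.7010e+04

Direction: forward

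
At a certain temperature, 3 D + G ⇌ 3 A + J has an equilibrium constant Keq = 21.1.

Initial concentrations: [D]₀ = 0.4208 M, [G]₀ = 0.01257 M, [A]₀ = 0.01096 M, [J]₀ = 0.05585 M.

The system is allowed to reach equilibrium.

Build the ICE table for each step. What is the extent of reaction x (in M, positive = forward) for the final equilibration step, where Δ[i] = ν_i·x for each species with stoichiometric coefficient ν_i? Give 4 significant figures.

Q₀ = 7.8504e-05 vs Keq = 21.1 ⇒ Q<K, forward
Step 1:
                   D          G          A          J
  Initial     0.4208    0.01257    0.01096    0.05585
  Change    -0.03769   -0.01256    0.03769    0.01256
  Equil       0.3831 6.6396e-06    0.04865    0.06841
  solve Keq expr → x = 0.01256; check Q = 21.1

x = 0.01256 M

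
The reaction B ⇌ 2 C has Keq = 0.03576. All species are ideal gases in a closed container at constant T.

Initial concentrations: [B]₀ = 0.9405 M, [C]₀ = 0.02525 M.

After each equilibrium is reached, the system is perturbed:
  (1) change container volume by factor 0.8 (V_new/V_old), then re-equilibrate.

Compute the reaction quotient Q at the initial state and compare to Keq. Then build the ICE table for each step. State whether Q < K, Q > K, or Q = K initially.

Q₀ = 6.7790e-04; Q < K (proceeds forward)

Q₀ = 6.7790e-04 vs Keq = 0.03576 ⇒ Q<K, forward
Step 1:
                    B           C
  I            0.9405     0.02525
  C          -0.07532      0.1506
  E            0.8652      0.1759
  solve Keq expr → x = 0.07532; check Q = 0.03576
Then change container volume by factor 0.8 (V_new/V_old).
Step 2:
                    B           C
  I             1.081      0.2199
  C            0.0111    -0.02221
  E             1.093      0.1977
  solve Keq expr → x = -0.0111; check Q = 0.03576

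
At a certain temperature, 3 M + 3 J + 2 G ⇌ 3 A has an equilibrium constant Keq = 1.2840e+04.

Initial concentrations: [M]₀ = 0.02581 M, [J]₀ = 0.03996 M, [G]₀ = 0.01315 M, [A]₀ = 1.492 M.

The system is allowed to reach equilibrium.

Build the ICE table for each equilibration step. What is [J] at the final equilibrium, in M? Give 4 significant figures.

[J]_eq = 0.3694 M

Q₀ = 1.7507e+13 vs Keq = 1.2840e+04 ⇒ Q>K, reverse
Step 1:
                  M         J         G         A
  I         0.02581   0.03996   0.01315     1.492
  C          0.3294    0.3294    0.2196   -0.3294
  E          0.3552    0.3694    0.2328     1.163
  solve Keq expr → x = -0.1098; check Q = 1.2840e+04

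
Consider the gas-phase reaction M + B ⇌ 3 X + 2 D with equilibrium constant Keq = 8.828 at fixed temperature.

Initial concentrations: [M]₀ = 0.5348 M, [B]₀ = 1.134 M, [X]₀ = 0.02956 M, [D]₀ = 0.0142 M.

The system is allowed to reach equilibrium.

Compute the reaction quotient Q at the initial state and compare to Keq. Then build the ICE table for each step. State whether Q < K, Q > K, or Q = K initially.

Q₀ = 8.5879e-09 vs Keq = 8.828 ⇒ Q<K, forward
Step 1:
                  M         B         X         D
  Initial    0.5348     1.134   0.02956    0.0142
  Change    -0.3835   -0.3835      1.15     0.767
  Equil      0.1513    0.7505      1.18    0.7812
  solve Keq expr → x = 0.3835; check Q = 8.828

Q₀ = 8.5879e-09; Q < K (proceeds forward)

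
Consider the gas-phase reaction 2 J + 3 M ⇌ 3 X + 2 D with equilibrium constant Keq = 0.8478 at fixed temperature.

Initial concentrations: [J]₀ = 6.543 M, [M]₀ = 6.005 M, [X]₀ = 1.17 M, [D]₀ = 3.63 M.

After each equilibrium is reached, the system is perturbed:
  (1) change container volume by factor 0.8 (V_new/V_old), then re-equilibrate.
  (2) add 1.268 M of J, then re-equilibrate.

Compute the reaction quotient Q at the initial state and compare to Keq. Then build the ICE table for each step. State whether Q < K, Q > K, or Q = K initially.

Q₀ = 0.002277; Q < K (proceeds forward)

Q₀ = 0.002277 vs Keq = 0.8478 ⇒ Q<K, forward
Step 1:
                    J           M           X           D
  Initial       6.543       6.005        1.17        3.63
  Change       -1.525      -2.287       2.287       1.525
  Equil         5.018       3.718       3.457       5.155
  solve Keq expr → x = 0.7623; check Q = 0.8478
Then change container volume by factor 0.8 (V_new/V_old).
Step 2:
                    J           M           X           D
  Initial       6.273       4.648       4.321       6.443
  Change            0           0           0           0
  Equil         6.273       4.648       4.321       6.443
  solve Keq expr → x = 0; check Q = 0.8478
Then add 1.268 M of J.
Step 3:
                    J           M           X           D
  Initial       7.541       4.648       4.321       6.443
  Change      -0.1426     -0.2139      0.2139      0.1426
  Equil         7.398       4.434       4.535       6.586
  solve Keq expr → x = 0.07129; check Q = 0.8478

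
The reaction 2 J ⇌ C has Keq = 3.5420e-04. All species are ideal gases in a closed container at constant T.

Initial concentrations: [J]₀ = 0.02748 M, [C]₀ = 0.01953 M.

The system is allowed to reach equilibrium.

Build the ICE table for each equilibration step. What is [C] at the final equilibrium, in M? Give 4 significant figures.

[C]_eq = 1.5681e-06 M

Q₀ = 25.86 vs Keq = 3.5420e-04 ⇒ Q>K, reverse
Step 1:
                  J         C
  Initial   0.02748   0.01953
  Change    0.03906  -0.01953
  Equil     0.06654 1.5681e-06
  solve Keq expr → x = -0.01953; check Q = 3.5420e-04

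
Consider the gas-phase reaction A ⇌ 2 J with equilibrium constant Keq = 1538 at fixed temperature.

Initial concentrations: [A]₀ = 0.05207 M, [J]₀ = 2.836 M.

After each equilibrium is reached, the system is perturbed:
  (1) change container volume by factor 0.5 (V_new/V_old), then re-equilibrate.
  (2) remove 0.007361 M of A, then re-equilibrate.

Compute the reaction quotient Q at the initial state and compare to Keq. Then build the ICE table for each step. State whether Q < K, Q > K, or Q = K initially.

Q₀ = 154.5 vs Keq = 1538 ⇒ Q<K, forward
Step 1:
                    A           J
  Initial     0.05207       2.836
  Change     -0.04649     0.09298
  Equil      0.005578       2.929
  solve Keq expr → x = 0.04649; check Q = 1538
Then change container volume by factor 0.5 (V_new/V_old).
Step 2:
                    A           J
  Initial     0.01116       5.858
  Change      0.01099    -0.02198
  Equil       0.02214       5.836
  solve Keq expr → x = -0.01099; check Q = 1538
Then remove 0.007361 M of A.
Step 3:
                    A           J
  Initial     0.01478       5.836
  Change     0.007251     -0.0145
  Equil       0.02203       5.821
  solve Keq expr → x = -0.007251; check Q = 1538

Q₀ = 154.5; Q < K (proceeds forward)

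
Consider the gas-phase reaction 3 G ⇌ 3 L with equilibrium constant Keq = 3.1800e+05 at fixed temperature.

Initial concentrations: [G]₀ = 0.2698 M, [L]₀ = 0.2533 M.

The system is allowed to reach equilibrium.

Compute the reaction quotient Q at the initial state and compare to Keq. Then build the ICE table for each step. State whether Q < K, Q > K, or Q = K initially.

Q₀ = 0.8275 vs Keq = 3.1800e+05 ⇒ Q<K, forward
Step 1:
                  G         L
  init       0.2698    0.2533
  Δ         -0.2622    0.2622
  eq       0.007553    0.5155
  solve Keq expr → x = 0.08742; check Q = 3.1800e+05

Q₀ = 0.8275; Q < K (proceeds forward)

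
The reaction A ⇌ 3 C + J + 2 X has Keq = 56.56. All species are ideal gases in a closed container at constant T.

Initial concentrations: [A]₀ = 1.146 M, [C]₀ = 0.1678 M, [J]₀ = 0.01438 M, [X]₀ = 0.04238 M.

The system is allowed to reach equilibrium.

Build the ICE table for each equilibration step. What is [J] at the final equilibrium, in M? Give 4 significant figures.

[J]_eq = 0.7509 M

Q₀ = 1.0648e-07 vs Keq = 56.56 ⇒ Q<K, forward
Step 1:
                  A         C         J         X
  init        1.146    0.1678   0.01438   0.04238
  Δ         -0.7365     2.209    0.7365     1.473
  eq         0.4095     2.377    0.7509     1.515
  solve Keq expr → x = 0.7365; check Q = 56.56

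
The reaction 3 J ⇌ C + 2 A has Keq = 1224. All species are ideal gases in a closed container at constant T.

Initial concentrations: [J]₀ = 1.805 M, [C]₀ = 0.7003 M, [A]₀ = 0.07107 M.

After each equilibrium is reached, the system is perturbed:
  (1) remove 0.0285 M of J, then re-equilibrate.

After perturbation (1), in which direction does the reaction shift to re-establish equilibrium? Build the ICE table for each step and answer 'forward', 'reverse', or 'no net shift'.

Q₀ = 6.0149e-04 vs Keq = 1224 ⇒ Q<K, forward
Step 1:
                   J          C          A
  Initial      1.805     0.7003    0.07107
  Change      -1.691     0.5637      1.127
  Equil        0.114      1.264      1.198
  solve Keq expr → x = 0.5637; check Q = 1224
Then remove 0.0285 M of J.
Step 2:
                   J          C          A
  Initial    0.08554      1.264      1.198
  Change     0.02708  -0.009027   -0.01805
  Equil       0.1126      1.255       1.18
  solve Keq expr → x = -0.009027; check Q = 1224

Direction: reverse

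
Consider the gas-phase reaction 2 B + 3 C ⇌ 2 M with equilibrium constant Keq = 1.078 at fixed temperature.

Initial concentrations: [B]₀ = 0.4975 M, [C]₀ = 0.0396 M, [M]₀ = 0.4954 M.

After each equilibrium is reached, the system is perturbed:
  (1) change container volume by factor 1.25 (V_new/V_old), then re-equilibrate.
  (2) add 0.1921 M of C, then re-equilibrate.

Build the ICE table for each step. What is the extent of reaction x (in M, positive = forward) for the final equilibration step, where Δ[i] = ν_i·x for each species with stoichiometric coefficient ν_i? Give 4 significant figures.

Q₀ = 1.5968e+04 vs Keq = 1.078 ⇒ Q>K, reverse
Step 1:
                    B           C           M
  I            0.4975      0.0396      0.4954
  C            0.2657      0.3985     -0.2657
  E            0.7632      0.4381      0.2297
  solve Keq expr → x = -0.1328; check Q = 1.078
Then change container volume by factor 1.25 (V_new/V_old).
Step 2:
                    B           C           M
  I            0.6105      0.3505      0.1838
  C            0.0247     0.03705     -0.0247
  E            0.6352      0.3875      0.1591
  solve Keq expr → x = -0.01235; check Q = 1.078
Then add 0.1921 M of C.
Step 3:
                    B           C           M
  I            0.6352      0.5796      0.1591
  C          -0.05373    -0.08059     0.05373
  E            0.5815       0.499      0.2128
  solve Keq expr → x = 0.02686; check Q = 1.078

x = 0.02686 M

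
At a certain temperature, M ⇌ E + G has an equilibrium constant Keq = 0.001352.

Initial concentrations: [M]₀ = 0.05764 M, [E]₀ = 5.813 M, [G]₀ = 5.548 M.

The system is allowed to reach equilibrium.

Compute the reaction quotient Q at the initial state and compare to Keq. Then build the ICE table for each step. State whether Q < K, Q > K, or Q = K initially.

Q₀ = 559.5 vs Keq = 0.001352 ⇒ Q>K, reverse
Step 1:
                   M          E          G
  I          0.05764      5.813      5.548
  C            5.522     -5.522     -5.522
  E             5.58     0.2909    0.02593
  solve Keq expr → x = -5.522; check Q = 0.001352

Q₀ = 559.5; Q > K (proceeds reverse)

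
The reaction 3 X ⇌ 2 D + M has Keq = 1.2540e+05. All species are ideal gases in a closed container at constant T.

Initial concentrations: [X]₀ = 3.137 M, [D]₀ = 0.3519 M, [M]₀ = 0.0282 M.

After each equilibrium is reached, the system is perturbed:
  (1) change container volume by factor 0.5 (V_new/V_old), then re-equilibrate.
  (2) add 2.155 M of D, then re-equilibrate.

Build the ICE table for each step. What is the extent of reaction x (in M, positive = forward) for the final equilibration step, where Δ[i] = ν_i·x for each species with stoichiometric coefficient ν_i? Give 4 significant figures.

x = -0.006743 M

Q₀ = 1.1312e-04 vs Keq = 1.2540e+05 ⇒ Q<K, forward
Step 1:
                  X         D         M
  Initial     3.137    0.3519    0.0282
  Change       -3.1     2.067     1.033
  Equil     0.03672     2.419     1.062
  solve Keq expr → x = 1.033; check Q = 1.2540e+05
Then change container volume by factor 0.5 (V_new/V_old).
Step 2:
                  X         D         M
  Initial   0.07345     4.838     2.123
  Change          0         0         0
  Equil     0.07345     4.838     2.123
  solve Keq expr → x = 0; check Q = 1.2540e+05
Then add 2.155 M of D.
Step 3:
                  X         D         M
  Initial   0.07345     6.993     2.123
  Change    0.02023  -0.01349 -0.006743
  Equil     0.09368     6.979     2.117
  solve Keq expr → x = -0.006743; check Q = 1.2540e+05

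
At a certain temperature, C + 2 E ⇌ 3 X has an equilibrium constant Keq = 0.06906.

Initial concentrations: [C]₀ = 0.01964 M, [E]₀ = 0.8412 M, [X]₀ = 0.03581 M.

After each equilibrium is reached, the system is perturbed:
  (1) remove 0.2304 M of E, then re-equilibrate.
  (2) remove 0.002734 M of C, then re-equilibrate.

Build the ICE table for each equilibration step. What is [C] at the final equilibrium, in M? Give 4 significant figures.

Q₀ = 0.003304 vs Keq = 0.06906 ⇒ Q<K, forward
Step 1:
                    C           E           X
  Initial     0.01964      0.8412     0.03581
  Change     -0.01181    -0.02362     0.03543
  Equil      0.007831      0.8176     0.07124
  solve Keq expr → x = 0.01181; check Q = 0.06906
Then remove 0.2304 M of E.
Step 2:
                    C           E           X
  Initial    0.007831      0.5872     0.07124
  Change      0.00264     0.00528    -0.00792
  Equil       0.01047      0.5925     0.06332
  solve Keq expr → x = -0.00264; check Q = 0.06906
Then remove 0.002734 M of C.
Step 3:
                    C           E           X
  Initial    0.007737      0.5925     0.06332
  Change     0.001106    0.002212   -0.003319
  Equil      0.008843      0.5947        0.06
  solve Keq expr → x = -0.001106; check Q = 0.06906

[C]_eq = 0.008843 M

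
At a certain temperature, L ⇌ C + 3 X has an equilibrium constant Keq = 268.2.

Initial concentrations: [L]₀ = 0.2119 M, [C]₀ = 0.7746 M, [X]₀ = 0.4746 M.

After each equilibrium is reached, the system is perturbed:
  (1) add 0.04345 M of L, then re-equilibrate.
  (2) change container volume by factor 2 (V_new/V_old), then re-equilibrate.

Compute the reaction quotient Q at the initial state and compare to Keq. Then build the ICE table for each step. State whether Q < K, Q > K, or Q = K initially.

Q₀ = 0.3908 vs Keq = 268.2 ⇒ Q<K, forward
Step 1:
                  L         C         X
  Initial    0.2119    0.7746    0.4746
  Change    -0.2071    0.2071    0.6212
  Equil    0.004817    0.9817     1.096
  solve Keq expr → x = 0.2071; check Q = 268.2
Then add 0.04345 M of L.
Step 2:
                  L         C         X
  Initial   0.04827    0.9817     1.096
  Change   -0.04134   0.04134     0.124
  Equil    0.006924     1.023      1.22
  solve Keq expr → x = 0.04134; check Q = 268.2
Then change container volume by factor 2 (V_new/V_old).
Step 3:
                  L         C         X
  Initial  0.003462    0.5115    0.6099
  Change  -0.003007  0.003007  0.009022
  Equil   4.5492e-04    0.5145     0.619
  solve Keq expr → x = 0.003007; check Q = 268.2

Q₀ = 0.3908; Q < K (proceeds forward)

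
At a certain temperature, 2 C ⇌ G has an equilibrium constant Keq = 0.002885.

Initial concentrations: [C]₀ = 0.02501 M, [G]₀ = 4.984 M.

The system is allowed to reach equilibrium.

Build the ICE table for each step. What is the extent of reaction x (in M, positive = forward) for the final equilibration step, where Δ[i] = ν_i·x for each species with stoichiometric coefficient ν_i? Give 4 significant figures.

Q₀ = 7968 vs Keq = 0.002885 ⇒ Q>K, reverse
Step 1:
                  C         G
  I         0.02501     4.984
  C            9.45    -4.725
  E           9.475     0.259
  solve Keq expr → x = -4.725; check Q = 0.002885

x = -4.725 M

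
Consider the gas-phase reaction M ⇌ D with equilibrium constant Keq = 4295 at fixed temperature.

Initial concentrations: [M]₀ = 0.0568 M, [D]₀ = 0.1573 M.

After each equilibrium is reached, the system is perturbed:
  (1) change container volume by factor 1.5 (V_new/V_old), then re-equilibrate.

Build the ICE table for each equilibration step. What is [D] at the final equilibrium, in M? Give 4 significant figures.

Q₀ = 2.769 vs Keq = 4295 ⇒ Q<K, forward
Step 1:
                    M           D
  Initial      0.0568      0.1573
  Change     -0.05675     0.05675
  Equil    4.9837e-05      0.2141
  solve Keq expr → x = 0.05675; check Q = 4295
Then change container volume by factor 1.5 (V_new/V_old).
Step 2:
                    M           D
  Initial  3.3225e-05      0.1427
  Change            0           0
  Equil    3.3225e-05      0.1427
  solve Keq expr → x = 0; check Q = 4295

[D]_eq = 0.1427 M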